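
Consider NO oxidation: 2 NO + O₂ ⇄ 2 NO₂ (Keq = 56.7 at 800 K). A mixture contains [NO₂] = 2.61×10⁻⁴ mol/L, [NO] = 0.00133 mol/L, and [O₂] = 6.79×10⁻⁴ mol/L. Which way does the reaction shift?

Q = [NO₂]² / ([NO]²·[O₂]) = (2.61×10⁻⁴)² / ((0.00133)²·(6.79×10⁻⁴)) = 56.7
Q = 56.7 = Keq, so the system is already at equilibrium.

at equilibrium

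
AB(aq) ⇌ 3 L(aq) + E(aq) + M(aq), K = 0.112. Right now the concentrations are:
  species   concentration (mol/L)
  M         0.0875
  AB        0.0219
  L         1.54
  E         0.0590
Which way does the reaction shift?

reverse (toward reactants)

Q = [L]³·[E]·[M] / [AB] = (1.54)³·(0.0590)·(0.0875) / (0.0219) = 0.861
Q = 0.861 > K = 0.112, so the reverse reaction proceeds.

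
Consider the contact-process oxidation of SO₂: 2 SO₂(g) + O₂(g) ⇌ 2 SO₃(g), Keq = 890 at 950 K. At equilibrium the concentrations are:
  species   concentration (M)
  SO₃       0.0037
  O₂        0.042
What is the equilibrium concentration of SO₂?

[SO₂] = 6.1×10⁻⁴ M

At equilibrium, Keq = [SO₃]² / ([SO₂]²·[O₂]) = 890.
(0.0037)² / (([SO₂])²·(0.042)) = 890
[SO₂]² = 3.66×10⁻⁷ ⇒ [SO₂] = 6.1×10⁻⁴ M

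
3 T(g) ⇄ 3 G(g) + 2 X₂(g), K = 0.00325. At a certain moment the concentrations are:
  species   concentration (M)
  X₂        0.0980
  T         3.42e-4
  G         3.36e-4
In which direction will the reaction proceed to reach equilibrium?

Q = [G]³·[X₂]² / [T]³ = (3.36e-4)³·(0.0980)² / (3.42e-4)³ = 0.00911
Q = 0.00911 > K = 0.00325, so the reverse reaction proceeds.

to the left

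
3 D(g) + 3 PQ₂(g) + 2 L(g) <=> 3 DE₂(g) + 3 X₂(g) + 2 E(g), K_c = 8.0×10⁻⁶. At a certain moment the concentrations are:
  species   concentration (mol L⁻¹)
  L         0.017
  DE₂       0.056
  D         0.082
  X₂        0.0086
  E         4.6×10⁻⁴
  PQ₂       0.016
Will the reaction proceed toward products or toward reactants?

Q_c = [DE₂]³·[X₂]³·[E]² / ([D]³·[PQ₂]³·[L]²) = (0.056)³·(0.0086)³·(4.6×10⁻⁴)² / ((0.082)³·(0.016)³·(0.017)²) = 3.6×10⁻⁵
Q_c = 3.6×10⁻⁵ > K_c = 8.0×10⁻⁶, so the reverse reaction proceeds.

toward reactants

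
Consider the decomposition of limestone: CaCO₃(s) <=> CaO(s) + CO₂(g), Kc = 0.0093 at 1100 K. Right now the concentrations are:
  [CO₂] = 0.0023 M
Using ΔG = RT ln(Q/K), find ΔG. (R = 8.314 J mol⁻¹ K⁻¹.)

(CaCO₃, CaO are pure solids — omitted from Qc.)
Qc = [CO₂] = 0.00230
ΔG = RT ln(Qc/Kc) = (8.314 J mol⁻¹ K⁻¹)(1100 K) × ln(0.00230/0.0093)
   = (9.145 kJ/mol)(-1.397) = -12.8 kJ/mol
ΔG < 0, so the forward reaction is spontaneous (proceeds forward).

ΔG = -12.8 kJ/mol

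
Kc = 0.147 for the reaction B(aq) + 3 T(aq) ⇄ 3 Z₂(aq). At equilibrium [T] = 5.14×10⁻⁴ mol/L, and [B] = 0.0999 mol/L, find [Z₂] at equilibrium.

At equilibrium, Kc = [Z₂]³ / ([B]·[T]³) = 0.147.
([Z₂])³ / ((0.0999)·(5.14×10⁻⁴)³) = 0.147
[Z₂]³ = 1.99×10⁻¹² ⇒ [Z₂] = 1.26×10⁻⁴ mol/L

[Z₂] = 1.26×10⁻⁴ mol/L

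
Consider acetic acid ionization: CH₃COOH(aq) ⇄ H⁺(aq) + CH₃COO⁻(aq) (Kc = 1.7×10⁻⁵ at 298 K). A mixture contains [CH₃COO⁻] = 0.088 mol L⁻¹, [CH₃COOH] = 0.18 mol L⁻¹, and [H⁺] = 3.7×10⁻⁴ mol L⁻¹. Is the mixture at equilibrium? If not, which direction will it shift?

Qc = [H⁺]·[CH₃COO⁻] / [CH₃COOH] = (3.7×10⁻⁴)·(0.088) / (0.18) = 1.8×10⁻⁴
Qc = 1.8×10⁻⁴ > Kc = 1.7×10⁻⁵: net reverse reaction.

no; Q > K, reaction proceeds in reverse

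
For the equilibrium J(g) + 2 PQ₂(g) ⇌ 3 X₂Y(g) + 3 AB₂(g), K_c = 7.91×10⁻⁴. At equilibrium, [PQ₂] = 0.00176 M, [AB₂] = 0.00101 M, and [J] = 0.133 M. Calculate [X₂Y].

At equilibrium, K_c = [X₂Y]³·[AB₂]³ / ([J]·[PQ₂]²) = 7.91×10⁻⁴.
([X₂Y])³·(0.00101)³ / ((0.133)·(0.00176)²) = 7.91×10⁻⁴
[X₂Y]³ = 0.316 ⇒ [X₂Y] = 0.681 M

[X₂Y] = 0.681 M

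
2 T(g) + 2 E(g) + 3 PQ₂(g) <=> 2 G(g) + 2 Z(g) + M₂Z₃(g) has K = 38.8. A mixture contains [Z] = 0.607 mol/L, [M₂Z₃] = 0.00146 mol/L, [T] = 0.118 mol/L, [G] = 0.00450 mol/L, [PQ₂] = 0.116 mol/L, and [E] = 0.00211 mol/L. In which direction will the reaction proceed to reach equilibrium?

toward reactants

Q = [G]²·[Z]²·[M₂Z₃] / ([T]²·[E]²·[PQ₂]³) = (0.00450)²·(0.607)²·(0.00146) / ((0.118)²·(0.00211)²·(0.116)³) = 113
Q = 113 > K = 38.8, so the reverse reaction proceeds.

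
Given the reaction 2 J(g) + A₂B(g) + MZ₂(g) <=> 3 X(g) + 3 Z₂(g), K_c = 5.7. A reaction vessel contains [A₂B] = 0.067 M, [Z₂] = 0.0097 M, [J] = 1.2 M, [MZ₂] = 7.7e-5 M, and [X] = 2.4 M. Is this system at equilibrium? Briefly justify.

Q_c = [X]³·[Z₂]³ / ([J]²·[A₂B]·[MZ₂]) = (2.4)³·(0.0097)³ / ((1.2)²·(0.067)·(7.7e-5)) = 1.7
Q_c = 1.7 < K_c = 5.7: net forward reaction.

no; Q < K, reaction proceeds forward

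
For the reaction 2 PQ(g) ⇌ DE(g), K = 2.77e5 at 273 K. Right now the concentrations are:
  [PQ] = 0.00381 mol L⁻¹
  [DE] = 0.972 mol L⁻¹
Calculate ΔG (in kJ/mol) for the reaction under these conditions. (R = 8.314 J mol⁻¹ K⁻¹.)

Q = [DE] / [PQ]² = (0.972) / (0.00381)² = 67000
ΔG = RT ln(Q/K) = (8.314 J mol⁻¹ K⁻¹)(273 K) × ln(67000/2.77e5)
   = (2.270 kJ/mol)(-1.419) = -3.22 kJ/mol
ΔG < 0, so the forward reaction is spontaneous (proceeds forward).

ΔG = -3.22 kJ/mol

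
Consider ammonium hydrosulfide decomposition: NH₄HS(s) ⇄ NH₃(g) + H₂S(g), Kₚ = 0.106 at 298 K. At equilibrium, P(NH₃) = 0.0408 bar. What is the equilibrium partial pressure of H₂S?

(NH₄HS is a pure solid — omitted from Kₚ.)
At equilibrium, Kₚ = P(NH₃)·P(H₂S) = 0.106.
(0.0408)·(P(H₂S)) = 0.106
P(H₂S) = 2.60 bar

P(H₂S) = 2.60 bar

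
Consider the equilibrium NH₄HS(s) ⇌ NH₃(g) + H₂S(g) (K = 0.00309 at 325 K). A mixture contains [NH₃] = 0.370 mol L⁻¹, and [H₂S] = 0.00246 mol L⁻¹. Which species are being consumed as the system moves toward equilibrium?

NH₄HS (reactants)

(NH₄HS is a pure solid — omitted from Q.)
Q = [NH₃]·[H₂S] = (0.370)·(0.00246) = 9.10×10⁻⁴
Q = 9.10×10⁻⁴ < K = 0.00309: net forward reaction.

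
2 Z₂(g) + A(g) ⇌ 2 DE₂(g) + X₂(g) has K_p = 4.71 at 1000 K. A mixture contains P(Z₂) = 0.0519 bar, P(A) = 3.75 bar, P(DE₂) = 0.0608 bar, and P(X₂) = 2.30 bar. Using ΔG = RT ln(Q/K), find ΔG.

ΔG = -14.3 kJ/mol

Q_p = P(DE₂)²·P(X₂) / (P(Z₂)²·P(A)) = (0.0608)²·(2.30) / ((0.0519)²·(3.75)) = 0.842
ΔG = RT ln(Q_p/K_p) = (8.314 J mol⁻¹ K⁻¹)(1000 K) × ln(0.842/4.71)
   = (8.314 kJ/mol)(-1.722) = -14.3 kJ/mol
ΔG < 0, so the forward reaction is spontaneous (proceeds forward).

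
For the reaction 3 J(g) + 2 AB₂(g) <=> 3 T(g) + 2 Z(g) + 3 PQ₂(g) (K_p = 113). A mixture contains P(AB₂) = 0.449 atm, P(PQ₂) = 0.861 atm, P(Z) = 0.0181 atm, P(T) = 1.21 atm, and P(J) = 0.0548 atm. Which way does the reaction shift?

toward products

Q_p = P(T)³·P(Z)²·P(PQ₂)³ / (P(J)³·P(AB₂)²) = (1.21)³·(0.0181)²·(0.861)³ / ((0.0548)³·(0.449)²) = 11.2
Q_p = 11.2 < K_p = 113, so the forward reaction proceeds.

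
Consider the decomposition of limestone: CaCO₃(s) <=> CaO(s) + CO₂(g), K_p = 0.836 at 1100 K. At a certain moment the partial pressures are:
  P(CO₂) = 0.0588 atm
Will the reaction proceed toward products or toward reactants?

to the right

(CaCO₃, CaO are pure solids — omitted from Q_p.)
Q_p = P(CO₂) = 0.0588
Q_p = 0.0588 < K_p = 0.836, so the forward reaction proceeds.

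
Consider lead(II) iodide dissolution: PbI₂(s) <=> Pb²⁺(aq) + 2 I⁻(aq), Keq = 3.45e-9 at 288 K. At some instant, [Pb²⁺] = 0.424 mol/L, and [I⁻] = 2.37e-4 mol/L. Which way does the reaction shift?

(PbI₂ is a pure solid — omitted from Q.)
Q = [Pb²⁺]·[I⁻]² = (0.424)·(2.37e-4)² = 2.38e-8
Q = 2.38e-8 > Keq = 3.45e-9, so the reverse reaction proceeds.

to the left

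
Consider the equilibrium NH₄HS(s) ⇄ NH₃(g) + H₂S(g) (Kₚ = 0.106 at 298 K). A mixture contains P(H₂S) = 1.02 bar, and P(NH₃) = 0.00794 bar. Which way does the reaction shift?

to the right

(NH₄HS is a pure solid — omitted from Qₚ.)
Qₚ = P(NH₃)·P(H₂S) = (0.00794)·(1.02) = 0.00810
Qₚ = 0.00810 < Kₚ = 0.106, so the forward reaction proceeds.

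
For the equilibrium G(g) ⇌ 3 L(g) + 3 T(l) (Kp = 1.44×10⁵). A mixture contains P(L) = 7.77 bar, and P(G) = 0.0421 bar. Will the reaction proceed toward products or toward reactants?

in the forward direction

(T is a pure liquid — omitted from Qp.)
Qp = P(L)³ / P(G) = (7.77)³ / (0.0421) = 11100
Qp = 11100 < Kp = 1.44×10⁵, so the forward reaction proceeds.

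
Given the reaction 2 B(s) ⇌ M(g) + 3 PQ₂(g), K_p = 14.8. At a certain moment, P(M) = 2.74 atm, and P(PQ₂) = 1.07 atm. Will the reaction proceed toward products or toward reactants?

toward products

(B is a pure solid — omitted from Q_p.)
Q_p = P(M)·P(PQ₂)³ = (2.74)·(1.07)³ = 3.36
Q_p = 3.36 < K_p = 14.8, so the forward reaction proceeds.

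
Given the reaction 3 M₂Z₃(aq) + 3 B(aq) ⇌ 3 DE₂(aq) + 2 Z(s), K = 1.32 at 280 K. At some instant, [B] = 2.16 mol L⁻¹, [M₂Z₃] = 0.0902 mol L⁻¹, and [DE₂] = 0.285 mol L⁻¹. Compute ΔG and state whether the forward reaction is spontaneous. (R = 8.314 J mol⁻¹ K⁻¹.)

ΔG = 2.01 kJ/mol; the forward reaction is non-spontaneous

(Z is a pure solid — omitted from Q.)
Q = [DE₂]³ / ([M₂Z₃]³·[B]³) = (0.285)³ / ((0.0902)³·(2.16)³) = 3.13
ΔG = RT ln(Q/K) = (8.314 J mol⁻¹ K⁻¹)(280 K) × ln(3.13/1.32)
   = (2.328 kJ/mol)(0.8634) = 2.01 kJ/mol
ΔG > 0, so the forward reaction is non-spontaneous (proceeds in reverse).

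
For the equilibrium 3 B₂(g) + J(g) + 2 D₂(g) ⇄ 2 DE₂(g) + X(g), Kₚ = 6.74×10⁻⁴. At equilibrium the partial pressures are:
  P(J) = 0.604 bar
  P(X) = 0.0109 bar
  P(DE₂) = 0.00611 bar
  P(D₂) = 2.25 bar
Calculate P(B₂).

At equilibrium, Kₚ = P(DE₂)²·P(X) / (P(B₂)³·P(J)·P(D₂)²) = 6.74×10⁻⁴.
(0.00611)²·(0.0109) / ((P(B₂))³·(0.604)·(2.25)²) = 6.74×10⁻⁴
P(B₂)³ = 1.97×10⁻⁴ ⇒ P(B₂) = 0.0582 bar

P(B₂) = 0.0582 bar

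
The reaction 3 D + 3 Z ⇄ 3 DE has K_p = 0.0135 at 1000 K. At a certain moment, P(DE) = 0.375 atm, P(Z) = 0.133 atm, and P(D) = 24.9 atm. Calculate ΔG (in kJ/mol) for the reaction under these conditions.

Q_p = P(DE)³ / (P(D)³·P(Z)³) = (0.375)³ / ((24.9)³·(0.133)³) = 0.00145
ΔG = RT ln(Q_p/K_p) = (8.314 J mol⁻¹ K⁻¹)(1000 K) × ln(0.00145/0.0135)
   = (8.314 kJ/mol)(-2.231) = -18.5 kJ/mol
ΔG < 0, so the forward reaction is spontaneous (proceeds forward).

ΔG = -18.5 kJ/mol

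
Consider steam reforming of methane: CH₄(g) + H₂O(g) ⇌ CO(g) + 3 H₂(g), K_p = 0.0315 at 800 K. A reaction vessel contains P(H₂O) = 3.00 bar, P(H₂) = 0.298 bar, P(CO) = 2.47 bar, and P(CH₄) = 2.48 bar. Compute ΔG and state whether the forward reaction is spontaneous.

ΔG = -8.49 kJ/mol; the forward reaction is spontaneous

Q_p = P(CO)·P(H₂)³ / (P(CH₄)·P(H₂O)) = (2.47)·(0.298)³ / ((2.48)·(3.00)) = 0.00879
ΔG = RT ln(Q_p/K_p) = (8.314 J mol⁻¹ K⁻¹)(800 K) × ln(0.00879/0.0315)
   = (6.651 kJ/mol)(-1.276) = -8.49 kJ/mol
ΔG < 0, so the forward reaction is spontaneous (proceeds forward).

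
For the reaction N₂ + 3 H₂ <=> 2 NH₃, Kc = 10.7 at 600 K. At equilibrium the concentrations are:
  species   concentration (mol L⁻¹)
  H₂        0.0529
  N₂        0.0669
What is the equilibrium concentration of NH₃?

[NH₃] = 0.0103 mol L⁻¹

At equilibrium, Kc = [NH₃]² / ([N₂]·[H₂]³) = 10.7.
([NH₃])² / ((0.0669)·(0.0529)³) = 10.7
[NH₃]² = 1.06×10⁻⁴ ⇒ [NH₃] = 0.0103 mol L⁻¹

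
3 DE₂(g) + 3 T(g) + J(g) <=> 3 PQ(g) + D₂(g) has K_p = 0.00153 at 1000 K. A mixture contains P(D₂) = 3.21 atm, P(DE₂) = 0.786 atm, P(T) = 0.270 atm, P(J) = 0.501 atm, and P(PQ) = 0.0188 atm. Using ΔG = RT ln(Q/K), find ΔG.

Q_p = P(PQ)³·P(D₂) / (P(DE₂)³·P(T)³·P(J)) = (0.0188)³·(3.21) / ((0.786)³·(0.270)³·(0.501)) = 0.00445
ΔG = RT ln(Q_p/K_p) = (8.314 J mol⁻¹ K⁻¹)(1000 K) × ln(0.00445/0.00153)
   = (8.314 kJ/mol)(1.068) = 8.88 kJ/mol
ΔG > 0, so the forward reaction is non-spontaneous (proceeds in reverse).

ΔG = 8.88 kJ/mol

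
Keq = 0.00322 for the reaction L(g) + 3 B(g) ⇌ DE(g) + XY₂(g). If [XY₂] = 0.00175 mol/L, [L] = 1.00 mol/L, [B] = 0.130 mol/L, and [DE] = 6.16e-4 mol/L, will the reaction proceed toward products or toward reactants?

in the forward direction

Q = [DE]·[XY₂] / ([L]·[B]³) = (6.16e-4)·(0.00175) / ((1.00)·(0.130)³) = 4.91e-4
Q = 4.91e-4 < Keq = 0.00322, so the forward reaction proceeds.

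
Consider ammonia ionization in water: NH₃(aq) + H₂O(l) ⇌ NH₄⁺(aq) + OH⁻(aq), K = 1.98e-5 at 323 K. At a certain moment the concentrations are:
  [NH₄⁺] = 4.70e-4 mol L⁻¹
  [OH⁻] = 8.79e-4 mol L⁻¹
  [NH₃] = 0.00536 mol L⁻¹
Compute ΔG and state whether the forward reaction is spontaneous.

(H₂O is a pure liquid — omitted from Q.)
Q = [NH₄⁺]·[OH⁻] / [NH₃] = (4.70e-4)·(8.79e-4) / (0.00536) = 7.71e-5
ΔG = RT ln(Q/K) = (8.314 J mol⁻¹ K⁻¹)(323 K) × ln(7.71e-5/1.98e-5)
   = (2.685 kJ/mol)(1.359) = 3.65 kJ/mol
ΔG > 0, so the forward reaction is non-spontaneous (proceeds in reverse).

ΔG = 3.65 kJ/mol; the forward reaction is non-spontaneous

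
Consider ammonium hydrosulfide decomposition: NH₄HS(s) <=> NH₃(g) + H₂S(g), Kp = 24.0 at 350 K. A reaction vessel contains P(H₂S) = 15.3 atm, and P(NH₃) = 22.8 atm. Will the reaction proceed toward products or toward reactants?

(NH₄HS is a pure solid — omitted from Qp.)
Qp = P(NH₃)·P(H₂S) = (22.8)·(15.3) = 349
Qp = 349 > Kp = 24.0, so the reverse reaction proceeds.

in the reverse direction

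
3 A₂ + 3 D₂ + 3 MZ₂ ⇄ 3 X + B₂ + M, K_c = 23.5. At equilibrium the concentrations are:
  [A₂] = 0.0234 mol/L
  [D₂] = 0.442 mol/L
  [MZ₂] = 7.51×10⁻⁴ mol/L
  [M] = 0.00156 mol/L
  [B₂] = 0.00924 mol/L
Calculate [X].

[X] = 9.14×10⁻⁴ mol/L

At equilibrium, K_c = [X]³·[B₂]·[M] / ([A₂]³·[D₂]³·[MZ₂]³) = 23.5.
([X])³·(0.00924)·(0.00156) / ((0.0234)³·(0.442)³·(7.51×10⁻⁴)³) = 23.5
[X]³ = 7.64×10⁻¹⁰ ⇒ [X] = 9.14×10⁻⁴ mol/L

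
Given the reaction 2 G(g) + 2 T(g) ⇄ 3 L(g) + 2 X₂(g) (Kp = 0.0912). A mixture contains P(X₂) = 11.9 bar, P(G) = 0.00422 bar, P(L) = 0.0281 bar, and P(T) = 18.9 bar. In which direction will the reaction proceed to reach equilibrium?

to the left

Qp = P(L)³·P(X₂)² / (P(G)²·P(T)²) = (0.0281)³·(11.9)² / ((0.00422)²·(18.9)²) = 0.494
Qp = 0.494 > Kp = 0.0912, so the reverse reaction proceeds.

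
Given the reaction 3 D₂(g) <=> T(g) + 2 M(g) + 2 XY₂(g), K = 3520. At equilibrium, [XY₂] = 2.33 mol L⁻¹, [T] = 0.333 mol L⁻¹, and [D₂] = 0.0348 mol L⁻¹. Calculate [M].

At equilibrium, K = [T]·[M]²·[XY₂]² / [D₂]³ = 3520.
(0.333)·([M])²·(2.33)² / (0.0348)³ = 3520
[M]² = 0.0821 ⇒ [M] = 0.286 mol L⁻¹

[M] = 0.286 mol L⁻¹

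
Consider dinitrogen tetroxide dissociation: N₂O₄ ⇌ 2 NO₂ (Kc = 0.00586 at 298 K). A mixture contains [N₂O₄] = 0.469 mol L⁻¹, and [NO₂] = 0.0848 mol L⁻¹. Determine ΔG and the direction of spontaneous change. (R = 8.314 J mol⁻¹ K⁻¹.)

ΔG = 2.38 kJ/mol; the forward reaction is non-spontaneous

Qc = [NO₂]² / [N₂O₄] = (0.0848)² / (0.469) = 0.0153
ΔG = RT ln(Qc/Kc) = (8.314 J mol⁻¹ K⁻¹)(298 K) × ln(0.0153/0.00586)
   = (2.478 kJ/mol)(0.9597) = 2.38 kJ/mol
ΔG > 0, so the forward reaction is non-spontaneous (proceeds in reverse).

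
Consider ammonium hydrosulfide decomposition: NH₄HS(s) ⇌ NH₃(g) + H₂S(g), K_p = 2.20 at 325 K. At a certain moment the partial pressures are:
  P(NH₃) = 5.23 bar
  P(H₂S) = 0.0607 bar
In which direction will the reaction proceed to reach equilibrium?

forward (toward products)

(NH₄HS is a pure solid — omitted from Q_p.)
Q_p = P(NH₃)·P(H₂S) = (5.23)·(0.0607) = 0.317
Q_p = 0.317 < K_p = 2.20, so the forward reaction proceeds.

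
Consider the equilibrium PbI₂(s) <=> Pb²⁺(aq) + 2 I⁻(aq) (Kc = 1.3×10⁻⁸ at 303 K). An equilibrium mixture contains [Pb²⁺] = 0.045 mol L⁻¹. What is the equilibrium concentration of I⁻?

[I⁻] = 5.4×10⁻⁴ mol L⁻¹

(PbI₂ is a pure solid — omitted from Kc.)
At equilibrium, Kc = [Pb²⁺]·[I⁻]² = 1.3×10⁻⁸.
(0.045)·([I⁻])² = 1.3×10⁻⁸
[I⁻]² = 2.89×10⁻⁷ ⇒ [I⁻] = 5.4×10⁻⁴ mol L⁻¹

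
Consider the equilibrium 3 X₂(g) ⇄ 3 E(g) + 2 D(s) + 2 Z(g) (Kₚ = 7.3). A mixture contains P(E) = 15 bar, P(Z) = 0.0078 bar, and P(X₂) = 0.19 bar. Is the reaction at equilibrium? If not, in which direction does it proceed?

toward reactants

(D is a pure solid — omitted from Qₚ.)
Qₚ = P(E)³·P(Z)² / P(X₂)³ = (15)³·(0.0078)² / (0.19)³ = 30
Qₚ = 30 > Kₚ = 7.3, so the reverse reaction proceeds.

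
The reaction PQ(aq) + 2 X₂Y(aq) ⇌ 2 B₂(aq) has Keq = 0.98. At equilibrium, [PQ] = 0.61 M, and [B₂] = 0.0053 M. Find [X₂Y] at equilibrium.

At equilibrium, Keq = [B₂]² / ([PQ]·[X₂Y]²) = 0.98.
(0.0053)² / ((0.61)·([X₂Y])²) = 0.98
[X₂Y]² = 4.70×10⁻⁵ ⇒ [X₂Y] = 0.0069 M

[X₂Y] = 0.0069 M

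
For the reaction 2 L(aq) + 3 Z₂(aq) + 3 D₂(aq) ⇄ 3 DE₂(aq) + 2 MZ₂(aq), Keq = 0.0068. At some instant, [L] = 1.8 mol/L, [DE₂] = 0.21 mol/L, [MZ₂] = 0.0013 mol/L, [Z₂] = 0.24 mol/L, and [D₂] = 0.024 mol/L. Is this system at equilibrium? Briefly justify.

Q = [DE₂]³·[MZ₂]² / ([L]²·[Z₂]³·[D₂]³) = (0.21)³·(0.0013)² / ((1.8)²·(0.24)³·(0.024)³) = 0.025
Q = 0.025 > Keq = 0.0068: net reverse reaction.

no; Q > K, reaction proceeds in reverse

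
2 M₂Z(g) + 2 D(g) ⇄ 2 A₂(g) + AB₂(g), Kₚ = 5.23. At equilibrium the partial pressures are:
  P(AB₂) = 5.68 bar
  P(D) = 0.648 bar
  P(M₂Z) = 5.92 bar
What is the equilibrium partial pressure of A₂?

At equilibrium, Kₚ = P(A₂)²·P(AB₂) / (P(M₂Z)²·P(D)²) = 5.23.
(P(A₂))²·(5.68) / ((5.92)²·(0.648)²) = 5.23
P(A₂)² = 13.6 ⇒ P(A₂) = 3.68 bar

P(A₂) = 3.68 bar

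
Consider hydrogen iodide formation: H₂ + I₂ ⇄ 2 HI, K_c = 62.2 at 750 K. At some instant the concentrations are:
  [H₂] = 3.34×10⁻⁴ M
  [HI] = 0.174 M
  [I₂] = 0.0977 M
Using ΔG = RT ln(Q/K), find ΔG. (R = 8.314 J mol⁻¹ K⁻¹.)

ΔG = 16.9 kJ/mol

Q_c = [HI]² / ([H₂]·[I₂]) = (0.174)² / ((3.34×10⁻⁴)·(0.0977)) = 928
ΔG = RT ln(Q_c/K_c) = (8.314 J mol⁻¹ K⁻¹)(750 K) × ln(928/62.2)
   = (6.236 kJ/mol)(2.703) = 16.9 kJ/mol
ΔG > 0, so the forward reaction is non-spontaneous (proceeds in reverse).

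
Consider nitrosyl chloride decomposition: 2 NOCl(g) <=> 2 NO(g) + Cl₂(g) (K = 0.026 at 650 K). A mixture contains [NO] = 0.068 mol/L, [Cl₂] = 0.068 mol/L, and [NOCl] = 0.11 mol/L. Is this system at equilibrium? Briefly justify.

yes, at equilibrium

Q = [NO]²·[Cl₂] / [NOCl]² = (0.068)²·(0.068) / (0.11)² = 0.026
Q = 0.026 = K; the system is at equilibrium.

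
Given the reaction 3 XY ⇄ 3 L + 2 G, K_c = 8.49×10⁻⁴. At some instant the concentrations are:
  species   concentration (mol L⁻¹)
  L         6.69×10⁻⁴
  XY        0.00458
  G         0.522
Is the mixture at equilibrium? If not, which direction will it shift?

Q_c = [L]³·[G]² / [XY]³ = (6.69×10⁻⁴)³·(0.522)² / (0.00458)³ = 8.49×10⁻⁴
Q_c = 8.49×10⁻⁴ = K_c; the system is at equilibrium.

yes, at equilibrium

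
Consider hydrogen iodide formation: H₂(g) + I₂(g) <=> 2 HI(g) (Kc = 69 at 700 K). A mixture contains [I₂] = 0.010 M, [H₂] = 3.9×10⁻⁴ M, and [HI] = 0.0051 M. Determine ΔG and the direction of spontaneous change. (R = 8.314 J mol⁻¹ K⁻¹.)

Qc = [HI]² / ([H₂]·[I₂]) = (0.0051)² / ((3.9×10⁻⁴)·(0.010)) = 6.67
ΔG = RT ln(Qc/Kc) = (8.314 J mol⁻¹ K⁻¹)(700 K) × ln(6.67/69)
   = (5.820 kJ/mol)(-2.336) = -13.6 kJ/mol
ΔG < 0, so the forward reaction is spontaneous (proceeds forward).

ΔG = -13.6 kJ/mol; the forward reaction is spontaneous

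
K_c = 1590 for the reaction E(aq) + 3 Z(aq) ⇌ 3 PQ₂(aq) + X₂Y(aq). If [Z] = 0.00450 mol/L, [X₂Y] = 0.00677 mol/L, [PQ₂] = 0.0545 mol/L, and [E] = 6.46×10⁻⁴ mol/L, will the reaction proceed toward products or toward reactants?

Q_c = [PQ₂]³·[X₂Y] / ([E]·[Z]³) = (0.0545)³·(0.00677) / ((6.46×10⁻⁴)·(0.00450)³) = 18600
Q_c = 18600 > K_c = 1590, so the reverse reaction proceeds.

reverse (toward reactants)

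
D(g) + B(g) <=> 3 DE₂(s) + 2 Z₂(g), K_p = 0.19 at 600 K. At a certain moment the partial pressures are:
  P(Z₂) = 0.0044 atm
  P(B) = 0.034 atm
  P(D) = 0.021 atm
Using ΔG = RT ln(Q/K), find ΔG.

(DE₂ is a pure solid — omitted from Q_p.)
Q_p = P(Z₂)² / (P(D)·P(B)) = (0.0044)² / ((0.021)·(0.034)) = 0.0271
ΔG = RT ln(Q_p/K_p) = (8.314 J mol⁻¹ K⁻¹)(600 K) × ln(0.0271/0.19)
   = (4.988 kJ/mol)(-1.947) = -9.71 kJ/mol
ΔG < 0, so the forward reaction is spontaneous (proceeds forward).

ΔG = -9.71 kJ/mol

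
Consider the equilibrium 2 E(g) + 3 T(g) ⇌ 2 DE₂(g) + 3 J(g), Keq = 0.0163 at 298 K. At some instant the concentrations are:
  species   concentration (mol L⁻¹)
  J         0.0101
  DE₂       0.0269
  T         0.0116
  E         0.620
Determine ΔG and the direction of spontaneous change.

ΔG = -6.38 kJ/mol; the forward reaction is spontaneous

Q = [DE₂]²·[J]³ / ([E]²·[T]³) = (0.0269)²·(0.0101)³ / ((0.620)²·(0.0116)³) = 0.00124
ΔG = RT ln(Q/Keq) = (8.314 J mol⁻¹ K⁻¹)(298 K) × ln(0.00124/0.0163)
   = (2.478 kJ/mol)(-2.576) = -6.38 kJ/mol
ΔG < 0, so the forward reaction is spontaneous (proceeds forward).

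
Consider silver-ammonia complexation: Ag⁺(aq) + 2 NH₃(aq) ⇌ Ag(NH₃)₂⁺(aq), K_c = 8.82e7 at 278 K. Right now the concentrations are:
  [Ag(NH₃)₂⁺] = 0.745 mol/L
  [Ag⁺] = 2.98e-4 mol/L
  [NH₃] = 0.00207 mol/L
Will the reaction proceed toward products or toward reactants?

Q_c = [Ag(NH₃)₂⁺] / ([Ag⁺]·[NH₃]²) = (0.745) / ((2.98e-4)·(0.00207)²) = 5.83e8
Q_c = 5.83e8 > K_c = 8.82e7, so the reverse reaction proceeds.

reverse (toward reactants)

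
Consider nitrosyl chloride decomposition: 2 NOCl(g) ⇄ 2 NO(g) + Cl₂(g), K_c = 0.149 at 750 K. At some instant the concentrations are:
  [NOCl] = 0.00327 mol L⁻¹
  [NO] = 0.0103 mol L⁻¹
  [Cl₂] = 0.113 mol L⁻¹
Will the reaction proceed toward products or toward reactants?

toward reactants

Q_c = [NO]²·[Cl₂] / [NOCl]² = (0.0103)²·(0.113) / (0.00327)² = 1.12
Q_c = 1.12 > K_c = 0.149, so the reverse reaction proceeds.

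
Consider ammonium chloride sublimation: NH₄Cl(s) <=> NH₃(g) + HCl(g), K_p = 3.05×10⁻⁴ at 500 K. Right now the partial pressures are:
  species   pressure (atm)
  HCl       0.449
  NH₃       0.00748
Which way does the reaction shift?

(NH₄Cl is a pure solid — omitted from Q_p.)
Q_p = P(NH₃)·P(HCl) = (0.00748)·(0.449) = 0.00336
Q_p = 0.00336 > K_p = 3.05×10⁻⁴, so the reverse reaction proceeds.

to the left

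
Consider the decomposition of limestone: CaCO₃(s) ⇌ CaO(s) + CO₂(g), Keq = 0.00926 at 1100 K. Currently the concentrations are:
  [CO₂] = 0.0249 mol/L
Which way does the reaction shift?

(CaCO₃, CaO are pure solids — omitted from Q.)
Q = [CO₂] = 0.0249
Q = 0.0249 > Keq = 0.00926, so the reverse reaction proceeds.

toward reactants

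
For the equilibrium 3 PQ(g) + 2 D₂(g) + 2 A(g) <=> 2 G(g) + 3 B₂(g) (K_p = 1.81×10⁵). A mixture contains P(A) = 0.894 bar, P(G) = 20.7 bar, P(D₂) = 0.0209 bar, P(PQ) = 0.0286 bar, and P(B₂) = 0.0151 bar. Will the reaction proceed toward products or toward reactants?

Q_p = P(G)²·P(B₂)³ / (P(PQ)³·P(D₂)²·P(A)²) = (20.7)²·(0.0151)³ / ((0.0286)³·(0.0209)²·(0.894)²) = 1.81×10⁵
Q_p = 1.81×10⁵ = K_p, so the system is already at equilibrium.

at equilibrium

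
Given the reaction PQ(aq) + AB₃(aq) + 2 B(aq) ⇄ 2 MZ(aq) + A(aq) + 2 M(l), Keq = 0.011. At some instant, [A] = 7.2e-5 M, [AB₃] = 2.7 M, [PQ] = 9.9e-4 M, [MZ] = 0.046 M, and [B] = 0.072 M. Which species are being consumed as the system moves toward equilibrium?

none (at equilibrium)

(M is a pure liquid — omitted from Q.)
Q = [MZ]²·[A] / ([PQ]·[AB₃]·[B]²) = (0.046)²·(7.2e-5) / ((9.9e-4)·(2.7)·(0.072)²) = 0.011
Q = 0.011 = Keq; the system is at equilibrium.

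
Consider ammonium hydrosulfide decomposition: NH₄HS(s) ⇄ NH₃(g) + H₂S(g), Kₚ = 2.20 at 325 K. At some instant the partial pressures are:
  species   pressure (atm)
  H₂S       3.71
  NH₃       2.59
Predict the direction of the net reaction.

to the left

(NH₄HS is a pure solid — omitted from Qₚ.)
Qₚ = P(NH₃)·P(H₂S) = (2.59)·(3.71) = 9.61
Qₚ = 9.61 > Kₚ = 2.20, so the reverse reaction proceeds.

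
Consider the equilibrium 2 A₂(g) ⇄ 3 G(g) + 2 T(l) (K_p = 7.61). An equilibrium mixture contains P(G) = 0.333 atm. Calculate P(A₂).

P(A₂) = 0.0697 atm

(T is a pure liquid — omitted from K_p.)
At equilibrium, K_p = P(G)³ / P(A₂)² = 7.61.
(0.333)³ / (P(A₂))² = 7.61
P(A₂)² = 0.00485 ⇒ P(A₂) = 0.0697 atm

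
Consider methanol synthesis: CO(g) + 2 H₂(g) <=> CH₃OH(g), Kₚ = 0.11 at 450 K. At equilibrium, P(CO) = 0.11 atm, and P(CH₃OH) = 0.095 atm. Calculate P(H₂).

P(H₂) = 2.8 atm

At equilibrium, Kₚ = P(CH₃OH) / (P(CO)·P(H₂)²) = 0.11.
(0.095) / ((0.11)·(P(H₂))²) = 0.11
P(H₂)² = 7.85 ⇒ P(H₂) = 2.8 atm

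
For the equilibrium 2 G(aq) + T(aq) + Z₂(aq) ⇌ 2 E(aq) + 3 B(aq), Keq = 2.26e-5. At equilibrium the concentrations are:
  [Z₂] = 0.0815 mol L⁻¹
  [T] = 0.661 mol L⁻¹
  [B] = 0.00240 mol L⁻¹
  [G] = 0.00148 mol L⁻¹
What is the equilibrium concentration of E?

At equilibrium, Keq = [E]²·[B]³ / ([G]²·[T]·[Z₂]) = 2.26e-5.
([E])²·(0.00240)³ / ((0.00148)²·(0.661)·(0.0815)) = 2.26e-5
[E]² = 1.93e-4 ⇒ [E] = 0.0139 mol L⁻¹

[E] = 0.0139 mol L⁻¹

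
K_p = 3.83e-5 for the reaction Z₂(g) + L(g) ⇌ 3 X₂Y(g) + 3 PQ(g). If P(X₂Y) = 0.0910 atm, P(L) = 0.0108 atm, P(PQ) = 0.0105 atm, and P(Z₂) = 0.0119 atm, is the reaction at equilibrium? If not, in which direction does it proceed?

forward (toward products)

Q_p = P(X₂Y)³·P(PQ)³ / (P(Z₂)·P(L)) = (0.0910)³·(0.0105)³ / ((0.0119)·(0.0108)) = 6.79e-6
Q_p = 6.79e-6 < K_p = 3.83e-5, so the forward reaction proceeds.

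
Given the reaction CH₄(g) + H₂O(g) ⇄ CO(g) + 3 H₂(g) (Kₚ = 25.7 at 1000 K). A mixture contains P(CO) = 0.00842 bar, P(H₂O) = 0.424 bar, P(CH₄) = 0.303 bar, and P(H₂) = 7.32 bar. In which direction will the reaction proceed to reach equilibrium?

at equilibrium

Qₚ = P(CO)·P(H₂)³ / (P(CH₄)·P(H₂O)) = (0.00842)·(7.32)³ / ((0.303)·(0.424)) = 25.7
Qₚ = 25.7 = Kₚ, so the system is already at equilibrium.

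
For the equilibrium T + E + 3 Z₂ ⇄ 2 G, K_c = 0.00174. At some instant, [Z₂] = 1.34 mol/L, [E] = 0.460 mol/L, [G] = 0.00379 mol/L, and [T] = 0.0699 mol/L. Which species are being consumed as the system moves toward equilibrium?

T, E, Z₂ (reactants)

Q_c = [G]² / ([T]·[E]·[Z₂]³) = (0.00379)² / ((0.0699)·(0.460)·(1.34)³) = 1.86×10⁻⁴
Q_c = 1.86×10⁻⁴ < K_c = 0.00174: net forward reaction.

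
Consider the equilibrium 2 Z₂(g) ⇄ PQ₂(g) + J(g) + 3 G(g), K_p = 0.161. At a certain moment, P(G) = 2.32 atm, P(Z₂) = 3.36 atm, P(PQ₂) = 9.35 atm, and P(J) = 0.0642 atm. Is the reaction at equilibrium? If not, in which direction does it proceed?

Q_p = P(PQ₂)·P(J)·P(G)³ / P(Z₂)² = (9.35)·(0.0642)·(2.32)³ / (3.36)² = 0.664
Q_p = 0.664 > K_p = 0.161, so the reverse reaction proceeds.

to the left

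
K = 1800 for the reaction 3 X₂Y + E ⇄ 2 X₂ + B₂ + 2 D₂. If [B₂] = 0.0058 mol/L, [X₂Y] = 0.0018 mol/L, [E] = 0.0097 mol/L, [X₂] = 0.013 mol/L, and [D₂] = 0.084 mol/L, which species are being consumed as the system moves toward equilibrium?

Q = [X₂]²·[B₂]·[D₂]² / ([X₂Y]³·[E]) = (0.013)²·(0.0058)·(0.084)² / ((0.0018)³·(0.0097)) = 120
Q = 120 < K = 1800: net forward reaction.

X₂Y, E (reactants)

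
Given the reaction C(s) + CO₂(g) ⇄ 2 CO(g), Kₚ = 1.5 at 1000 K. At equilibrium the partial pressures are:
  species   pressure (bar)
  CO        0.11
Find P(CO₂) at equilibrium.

(C is a pure solid — omitted from Kₚ.)
At equilibrium, Kₚ = P(CO)² / P(CO₂) = 1.5.
(0.11)² / (P(CO₂)) = 1.5
P(CO₂) = 0.00807 = 0.0081 bar

P(CO₂) = 0.0081 bar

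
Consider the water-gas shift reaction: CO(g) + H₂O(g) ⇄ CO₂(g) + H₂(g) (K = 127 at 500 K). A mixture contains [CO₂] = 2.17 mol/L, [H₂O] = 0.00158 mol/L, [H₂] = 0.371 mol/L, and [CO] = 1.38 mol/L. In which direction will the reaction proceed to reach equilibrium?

Q = [CO₂]·[H₂] / ([CO]·[H₂O]) = (2.17)·(0.371) / ((1.38)·(0.00158)) = 369
Q = 369 > K = 127, so the reverse reaction proceeds.

toward reactants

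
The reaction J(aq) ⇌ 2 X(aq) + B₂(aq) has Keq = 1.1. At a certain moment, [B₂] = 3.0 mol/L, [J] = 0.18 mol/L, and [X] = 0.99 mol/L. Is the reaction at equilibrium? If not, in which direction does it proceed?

Q = [X]²·[B₂] / [J] = (0.99)²·(3.0) / (0.18) = 16
Q = 16 > Keq = 1.1, so the reverse reaction proceeds.

in the reverse direction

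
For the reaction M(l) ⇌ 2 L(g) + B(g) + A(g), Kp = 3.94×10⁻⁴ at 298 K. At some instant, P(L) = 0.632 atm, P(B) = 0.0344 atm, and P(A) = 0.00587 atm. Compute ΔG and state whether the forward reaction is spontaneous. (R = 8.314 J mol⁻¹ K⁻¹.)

(M is a pure liquid — omitted from Qp.)
Qp = P(L)²·P(B)·P(A) = (0.632)²·(0.0344)·(0.00587) = 8.07×10⁻⁵
ΔG = RT ln(Qp/Kp) = (8.314 J mol⁻¹ K⁻¹)(298 K) × ln(8.07×10⁻⁵/3.94×10⁻⁴)
   = (2.478 kJ/mol)(-1.586) = -3.93 kJ/mol
ΔG < 0, so the forward reaction is spontaneous (proceeds forward).

ΔG = -3.93 kJ/mol; the forward reaction is spontaneous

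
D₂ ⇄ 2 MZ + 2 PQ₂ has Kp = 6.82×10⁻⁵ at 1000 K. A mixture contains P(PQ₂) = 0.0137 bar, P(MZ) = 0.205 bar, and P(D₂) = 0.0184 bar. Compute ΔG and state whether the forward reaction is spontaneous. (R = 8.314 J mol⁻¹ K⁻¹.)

ΔG = 15.3 kJ/mol; the forward reaction is non-spontaneous

Qp = P(MZ)²·P(PQ₂)² / P(D₂) = (0.205)²·(0.0137)² / (0.0184) = 4.29×10⁻⁴
ΔG = RT ln(Qp/Kp) = (8.314 J mol⁻¹ K⁻¹)(1000 K) × ln(4.29×10⁻⁴/6.82×10⁻⁵)
   = (8.314 kJ/mol)(1.839) = 15.3 kJ/mol
ΔG > 0, so the forward reaction is non-spontaneous (proceeds in reverse).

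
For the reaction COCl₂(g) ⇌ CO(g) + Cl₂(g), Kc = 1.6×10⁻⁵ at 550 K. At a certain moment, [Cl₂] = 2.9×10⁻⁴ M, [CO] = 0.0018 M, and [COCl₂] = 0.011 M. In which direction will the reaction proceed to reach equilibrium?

to the left

Qc = [CO]·[Cl₂] / [COCl₂] = (0.0018)·(2.9×10⁻⁴) / (0.011) = 4.7×10⁻⁵
Qc = 4.7×10⁻⁵ > Kc = 1.6×10⁻⁵, so the reverse reaction proceeds.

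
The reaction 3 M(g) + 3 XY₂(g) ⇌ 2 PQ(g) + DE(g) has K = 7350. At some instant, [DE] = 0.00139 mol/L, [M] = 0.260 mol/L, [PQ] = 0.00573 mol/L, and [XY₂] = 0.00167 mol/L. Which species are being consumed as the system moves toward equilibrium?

Q = [PQ]²·[DE] / ([M]³·[XY₂]³) = (0.00573)²·(0.00139) / ((0.260)³·(0.00167)³) = 558
Q = 558 < K = 7350: net forward reaction.

M, XY₂ (reactants)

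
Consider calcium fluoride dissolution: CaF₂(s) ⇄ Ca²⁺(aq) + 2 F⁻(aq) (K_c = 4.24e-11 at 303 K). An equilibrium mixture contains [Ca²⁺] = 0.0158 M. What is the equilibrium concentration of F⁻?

(CaF₂ is a pure solid — omitted from K_c.)
At equilibrium, K_c = [Ca²⁺]·[F⁻]² = 4.24e-11.
(0.0158)·([F⁻])² = 4.24e-11
[F⁻]² = 2.68e-9 ⇒ [F⁻] = 5.18e-5 M

[F⁻] = 5.18e-5 M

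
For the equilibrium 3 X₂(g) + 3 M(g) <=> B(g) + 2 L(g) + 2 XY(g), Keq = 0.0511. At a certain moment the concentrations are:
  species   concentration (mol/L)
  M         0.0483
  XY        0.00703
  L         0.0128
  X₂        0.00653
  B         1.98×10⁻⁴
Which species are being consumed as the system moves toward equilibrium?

Q = [B]·[L]²·[XY]² / ([X₂]³·[M]³) = (1.98×10⁻⁴)·(0.0128)²·(0.00703)² / ((0.00653)³·(0.0483)³) = 0.0511
Q = 0.0511 = Keq; the system is at equilibrium.

none (at equilibrium)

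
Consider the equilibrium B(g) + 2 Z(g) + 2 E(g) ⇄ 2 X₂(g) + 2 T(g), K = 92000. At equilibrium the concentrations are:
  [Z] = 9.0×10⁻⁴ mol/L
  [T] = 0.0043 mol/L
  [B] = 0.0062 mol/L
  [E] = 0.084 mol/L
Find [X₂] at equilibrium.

[X₂] = 0.42 mol/L

At equilibrium, K = [X₂]²·[T]² / ([B]·[Z]²·[E]²) = 92000.
([X₂])²·(0.0043)² / ((0.0062)·(9.0×10⁻⁴)²·(0.084)²) = 92000
[X₂]² = 0.176 ⇒ [X₂] = 0.42 mol/L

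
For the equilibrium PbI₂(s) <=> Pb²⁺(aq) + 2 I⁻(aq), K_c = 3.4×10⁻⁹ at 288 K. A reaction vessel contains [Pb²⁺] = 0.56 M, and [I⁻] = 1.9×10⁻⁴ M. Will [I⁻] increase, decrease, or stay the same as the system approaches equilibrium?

decrease

(PbI₂ is a pure solid — omitted from Q_c.)
Q_c = [Pb²⁺]·[I⁻]² = (0.56)·(1.9×10⁻⁴)² = 2.0×10⁻⁸
Q_c = 2.0×10⁻⁸ > K_c = 3.4×10⁻⁹: net reverse reaction.
I⁻ is a product, so it decreases.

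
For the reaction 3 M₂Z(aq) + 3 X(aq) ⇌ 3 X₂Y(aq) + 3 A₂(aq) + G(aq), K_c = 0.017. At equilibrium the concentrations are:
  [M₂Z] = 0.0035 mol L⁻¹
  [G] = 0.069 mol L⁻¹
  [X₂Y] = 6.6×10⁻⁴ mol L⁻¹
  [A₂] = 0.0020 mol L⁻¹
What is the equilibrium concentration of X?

At equilibrium, K_c = [X₂Y]³·[A₂]³·[G] / ([M₂Z]³·[X]³) = 0.017.
(6.6×10⁻⁴)³·(0.0020)³·(0.069) / ((0.0035)³·([X])³) = 0.017
[X]³ = 2.18×10⁻¹⁰ ⇒ [X] = 6.0×10⁻⁴ mol L⁻¹

[X] = 6.0×10⁻⁴ mol L⁻¹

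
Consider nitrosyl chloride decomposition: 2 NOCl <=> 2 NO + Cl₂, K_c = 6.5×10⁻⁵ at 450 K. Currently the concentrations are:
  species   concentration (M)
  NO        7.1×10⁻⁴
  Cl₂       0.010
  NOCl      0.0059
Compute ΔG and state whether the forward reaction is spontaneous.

ΔG = 3.00 kJ/mol; the forward reaction is non-spontaneous

Q_c = [NO]²·[Cl₂] / [NOCl]² = (7.1×10⁻⁴)²·(0.010) / (0.0059)² = 1.45×10⁻⁴
ΔG = RT ln(Q_c/K_c) = (8.314 J mol⁻¹ K⁻¹)(450 K) × ln(1.45×10⁻⁴/6.5×10⁻⁵)
   = (3.741 kJ/mol)(0.8023) = 3.00 kJ/mol
ΔG > 0, so the forward reaction is non-spontaneous (proceeds in reverse).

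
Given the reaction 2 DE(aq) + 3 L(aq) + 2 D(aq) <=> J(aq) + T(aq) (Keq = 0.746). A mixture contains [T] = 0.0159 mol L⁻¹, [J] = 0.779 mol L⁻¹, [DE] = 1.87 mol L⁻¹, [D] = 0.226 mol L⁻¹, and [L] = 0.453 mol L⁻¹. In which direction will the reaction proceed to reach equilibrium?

Q = [J]·[T] / ([DE]²·[L]³·[D]²) = (0.779)·(0.0159) / ((1.87)²·(0.453)³·(0.226)²) = 0.746
Q = 0.746 = Keq, so the system is already at equilibrium.

no net change (already at equilibrium)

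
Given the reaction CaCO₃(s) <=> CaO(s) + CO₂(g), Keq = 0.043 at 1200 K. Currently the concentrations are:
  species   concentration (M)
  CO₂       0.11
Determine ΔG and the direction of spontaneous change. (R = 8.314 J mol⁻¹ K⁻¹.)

ΔG = 9.37 kJ/mol; the forward reaction is non-spontaneous

(CaCO₃, CaO are pure solids — omitted from Q.)
Q = [CO₂] = 0.110
ΔG = RT ln(Q/Keq) = (8.314 J mol⁻¹ K⁻¹)(1200 K) × ln(0.110/0.043)
   = (9.977 kJ/mol)(0.9393) = 9.37 kJ/mol
ΔG > 0, so the forward reaction is non-spontaneous (proceeds in reverse).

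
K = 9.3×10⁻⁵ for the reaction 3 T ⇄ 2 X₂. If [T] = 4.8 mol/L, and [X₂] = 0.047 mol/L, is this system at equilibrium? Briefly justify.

no; Q < K, reaction proceeds forward

Q = [X₂]² / [T]³ = (0.047)² / (4.8)³ = 2.0×10⁻⁵
Q = 2.0×10⁻⁵ < K = 9.3×10⁻⁵: net forward reaction.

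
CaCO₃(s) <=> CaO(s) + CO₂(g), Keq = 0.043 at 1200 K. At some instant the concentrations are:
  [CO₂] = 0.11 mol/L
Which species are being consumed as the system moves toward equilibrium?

(CaCO₃, CaO are pure solids — omitted from Q.)
Q = [CO₂] = 0.11
Q = 0.11 > Keq = 0.043: net reverse reaction.

CaO, CO₂ (products)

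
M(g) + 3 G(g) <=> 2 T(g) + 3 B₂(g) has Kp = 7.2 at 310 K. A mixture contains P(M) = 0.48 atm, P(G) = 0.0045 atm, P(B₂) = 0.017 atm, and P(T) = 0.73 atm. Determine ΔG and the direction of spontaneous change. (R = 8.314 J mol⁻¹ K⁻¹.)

Qp = P(T)²·P(B₂)³ / (P(M)·P(G)³) = (0.73)²·(0.017)³ / ((0.48)·(0.0045)³) = 59.9
ΔG = RT ln(Qp/Kp) = (8.314 J mol⁻¹ K⁻¹)(310 K) × ln(59.9/7.2)
   = (2.577 kJ/mol)(2.119) = 5.46 kJ/mol
ΔG > 0, so the forward reaction is non-spontaneous (proceeds in reverse).

ΔG = 5.46 kJ/mol; the forward reaction is non-spontaneous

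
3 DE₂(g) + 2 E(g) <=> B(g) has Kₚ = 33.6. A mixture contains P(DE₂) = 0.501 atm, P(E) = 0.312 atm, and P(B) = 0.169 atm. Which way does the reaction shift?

Qₚ = P(B) / (P(DE₂)³·P(E)²) = (0.169) / ((0.501)³·(0.312)²) = 13.8
Qₚ = 13.8 < Kₚ = 33.6, so the forward reaction proceeds.

to the right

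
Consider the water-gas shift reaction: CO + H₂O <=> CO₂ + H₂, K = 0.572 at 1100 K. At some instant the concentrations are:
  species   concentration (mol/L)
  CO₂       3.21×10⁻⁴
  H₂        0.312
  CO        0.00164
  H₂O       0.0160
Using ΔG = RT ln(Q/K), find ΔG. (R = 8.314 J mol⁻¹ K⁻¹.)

Q = [CO₂]·[H₂] / ([CO]·[H₂O]) = (3.21×10⁻⁴)·(0.312) / ((0.00164)·(0.0160)) = 3.82
ΔG = RT ln(Q/K) = (8.314 J mol⁻¹ K⁻¹)(1100 K) × ln(3.82/0.572)
   = (9.145 kJ/mol)(1.899) = 17.4 kJ/mol
ΔG > 0, so the forward reaction is non-spontaneous (proceeds in reverse).

ΔG = 17.4 kJ/mol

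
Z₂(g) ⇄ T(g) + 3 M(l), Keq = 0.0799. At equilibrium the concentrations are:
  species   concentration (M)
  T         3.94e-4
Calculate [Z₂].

(M is a pure liquid — omitted from Keq.)
At equilibrium, Keq = [T] / [Z₂] = 0.0799.
(3.94e-4) / ([Z₂]) = 0.0799
[Z₂] = 0.00493 M

[Z₂] = 0.00493 M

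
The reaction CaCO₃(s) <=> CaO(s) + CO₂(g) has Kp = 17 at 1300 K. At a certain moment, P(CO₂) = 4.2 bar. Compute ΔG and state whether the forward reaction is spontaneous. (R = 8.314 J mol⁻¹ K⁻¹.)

ΔG = -15.1 kJ/mol; the forward reaction is spontaneous

(CaCO₃, CaO are pure solids — omitted from Qp.)
Qp = P(CO₂) = 4.20
ΔG = RT ln(Qp/Kp) = (8.314 J mol⁻¹ K⁻¹)(1300 K) × ln(4.20/17)
   = (10.81 kJ/mol)(-1.398) = -15.1 kJ/mol
ΔG < 0, so the forward reaction is spontaneous (proceeds forward).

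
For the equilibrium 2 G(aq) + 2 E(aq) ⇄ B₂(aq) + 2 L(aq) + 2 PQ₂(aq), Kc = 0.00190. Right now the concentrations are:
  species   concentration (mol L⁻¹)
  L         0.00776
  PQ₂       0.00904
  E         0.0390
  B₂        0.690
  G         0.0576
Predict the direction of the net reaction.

to the right

Qc = [B₂]·[L]²·[PQ₂]² / ([G]²·[E]²) = (0.690)·(0.00776)²·(0.00904)² / ((0.0576)²·(0.0390)²) = 6.73×10⁻⁴
Qc = 6.73×10⁻⁴ < Kc = 0.00190, so the forward reaction proceeds.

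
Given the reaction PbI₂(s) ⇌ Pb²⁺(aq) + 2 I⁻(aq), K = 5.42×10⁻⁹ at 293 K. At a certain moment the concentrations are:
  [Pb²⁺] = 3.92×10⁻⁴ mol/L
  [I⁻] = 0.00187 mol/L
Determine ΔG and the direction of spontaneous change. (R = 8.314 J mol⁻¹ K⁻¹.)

(PbI₂ is a pure solid — omitted from Q.)
Q = [Pb²⁺]·[I⁻]² = (3.92×10⁻⁴)·(0.00187)² = 1.37×10⁻⁹
ΔG = RT ln(Q/K) = (8.314 J mol⁻¹ K⁻¹)(293 K) × ln(1.37×10⁻⁹/5.42×10⁻⁹)
   = (2.436 kJ/mol)(-1.375) = -3.35 kJ/mol
ΔG < 0, so the forward reaction is spontaneous (proceeds forward).

ΔG = -3.35 kJ/mol; the forward reaction is spontaneous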